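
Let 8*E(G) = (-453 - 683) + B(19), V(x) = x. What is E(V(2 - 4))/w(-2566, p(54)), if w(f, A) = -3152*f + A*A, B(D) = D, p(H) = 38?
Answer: -1117/64715808 ≈ -1.7260e-5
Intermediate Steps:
w(f, A) = A**2 - 3152*f (w(f, A) = -3152*f + A**2 = A**2 - 3152*f)
E(G) = -1117/8 (E(G) = ((-453 - 683) + 19)/8 = (-1136 + 19)/8 = (1/8)*(-1117) = -1117/8)
E(V(2 - 4))/w(-2566, p(54)) = -1117/(8*(38**2 - 3152*(-2566))) = -1117/(8*(1444 + 8088032)) = -1117/8/8089476 = -1117/8*1/8089476 = -1117/64715808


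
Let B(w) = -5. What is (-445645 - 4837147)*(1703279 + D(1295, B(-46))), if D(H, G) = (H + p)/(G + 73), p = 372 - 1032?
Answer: -152968006117686/17 ≈ -8.9981e+12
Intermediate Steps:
p = -660
D(H, G) = (-660 + H)/(73 + G) (D(H, G) = (H - 660)/(G + 73) = (-660 + H)/(73 + G))
(-445645 - 4837147)*(1703279 + D(1295, B(-46))) = (-445645 - 4837147)*(1703279 + (-660 + 1295)/(73 - 5)) = -5282792*(1703279 + 635/68) = -5282792*115823607/68 = -152968006117686/17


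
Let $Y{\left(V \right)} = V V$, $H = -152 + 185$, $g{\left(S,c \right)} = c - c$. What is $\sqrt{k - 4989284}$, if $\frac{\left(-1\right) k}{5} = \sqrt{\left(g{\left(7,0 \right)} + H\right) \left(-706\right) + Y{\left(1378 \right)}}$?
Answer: $\sqrt{-4989284 - 5 \sqrt{1875586}} \approx 2235.2 i$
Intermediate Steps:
$g{\left(S,c \right)} = 0$
$H = 33$
$Y{\left(V \right)} = V^{2}$
$k = - 5 \sqrt{1875586}$ ($k = - 5 \sqrt{\left(0 + 33\right) \left(-706\right) + 1378^{2}} = - 5 \sqrt{33 \left(-706\right) + 1898884} = - 5 \sqrt{-23298 + 1898884} = - 5 \sqrt{1875586} \approx -6847.6$)
$\sqrt{k - 4989284} = \sqrt{- 5 \sqrt{1875586} - 4989284} = \sqrt{-4989284 - 5 \sqrt{1875586}}$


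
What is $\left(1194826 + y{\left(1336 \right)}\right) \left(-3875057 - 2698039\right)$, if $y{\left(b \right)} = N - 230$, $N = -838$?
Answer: $-7846685934768$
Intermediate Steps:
$y{\left(b \right)} = -1068$ ($y{\left(b \right)} = -838 - 230 = -1068$)
$\left(1194826 + y{\left(1336 \right)}\right) \left(-3875057 - 2698039\right) = \left(1194826 - 1068\right) \left(-3875057 - 2698039\right) = 1193758 \left(-6573096\right) = -7846685934768$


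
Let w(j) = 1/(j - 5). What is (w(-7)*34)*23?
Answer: -391/6 ≈ -65.167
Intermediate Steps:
w(j) = 1/(-5 + j)
(w(-7)*34)*23 = (34/(-5 - 7))*23 = (34/(-12))*23 = -1/12*34*23 = -17/6*23 = -391/6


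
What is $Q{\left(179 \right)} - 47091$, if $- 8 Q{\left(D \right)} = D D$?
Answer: $- \frac{408769}{8} \approx -51096.0$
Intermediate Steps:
$Q{\left(D \right)} = - \frac{D^{2}}{8}$ ($Q{\left(D \right)} = - \frac{D D}{8} = - \frac{D^{2}}{8}$)
$Q{\left(179 \right)} - 47091 = - \frac{179^{2}}{8} - 47091 = \left(- \frac{1}{8}\right) 32041 - 47091 = - \frac{32041}{8} - 47091 = - \frac{408769}{8}$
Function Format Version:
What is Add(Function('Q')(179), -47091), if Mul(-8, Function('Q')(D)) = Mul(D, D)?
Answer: Rational(-408769, 8) ≈ -51096.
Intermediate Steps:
Function('Q')(D) = Mul(Rational(-1, 8), Pow(D, 2)) (Function('Q')(D) = Mul(Rational(-1, 8), Mul(D, D)) = Mul(Rational(-1, 8), Pow(D, 2)))
Add(Function('Q')(179), -47091) = Add(Mul(Rational(-1, 8), Pow(179, 2)), -47091) = Add(Mul(Rational(-1, 8), 32041), -47091) = Add(Rational(-32041, 8), -47091) = Rational(-408769, 8)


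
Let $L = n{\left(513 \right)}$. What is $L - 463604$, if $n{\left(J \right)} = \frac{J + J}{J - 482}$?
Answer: $- \frac{14370698}{31} \approx -4.6357 \cdot 10^{5}$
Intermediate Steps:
$n{\left(J \right)} = \frac{2 J}{-482 + J}$
$L = \frac{1026}{31}$ ($L = 2 \cdot 513 \frac{1}{-482 + 513} = 2 \cdot 513 \cdot \frac{1}{31} = \frac{1026}{31} \approx 33.097$)
$L - 463604 = \frac{1026}{31} - 463604 = - \frac{14370698}{31}$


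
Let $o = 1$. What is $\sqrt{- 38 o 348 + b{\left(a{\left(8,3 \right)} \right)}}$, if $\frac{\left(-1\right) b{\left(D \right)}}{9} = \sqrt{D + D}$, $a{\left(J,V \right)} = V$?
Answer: $\sqrt{-13224 - 9 \sqrt{6}} \approx 115.09 i$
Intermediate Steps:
$b{\left(D \right)} = - 9 \sqrt{2} \sqrt{D}$ ($b{\left(D \right)} = - 9 \sqrt{D + D} = - 9 \sqrt{2 D} = - 9 \sqrt{2} \sqrt{D}$)
$\sqrt{- 38 o 348 + b{\left(a{\left(8,3 \right)} \right)}} = \sqrt{\left(-38\right) 1 \cdot 348 - 9 \sqrt{2} \sqrt{3}} = \sqrt{\left(-38\right) 348 - 9 \sqrt{6}} = \sqrt{-13224 - 9 \sqrt{6}}$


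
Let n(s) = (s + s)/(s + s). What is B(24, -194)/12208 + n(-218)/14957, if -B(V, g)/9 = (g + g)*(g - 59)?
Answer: -3303534581/45648764 ≈ -72.369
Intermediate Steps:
n(s) = 1 (n(s) = (2*s)/((2*s)) = (2*s)*(1/(2*s)) = 1)
B(V, g) = -18*g*(-59 + g) (B(V, g) = -9*(g + g)*(g - 59) = -9*2*g*(-59 + g) = -18*g*(-59 + g))
B(24, -194)/12208 + n(-218)/14957 = (18*(-194)*(59 - 1*(-194)))/12208 + 1/14957 = (18*(-194)*(59 + 194))*(1/12208) + 1*(1/14957) = (18*(-194)*253)*(1/12208) + 1/14957 = -883476*1/12208 + 1/14957 = -220869/3052 + 1/14957 = -3303534581/45648764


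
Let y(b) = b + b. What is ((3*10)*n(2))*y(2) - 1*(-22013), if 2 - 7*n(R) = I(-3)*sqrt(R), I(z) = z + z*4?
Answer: 154331/7 + 1800*sqrt(2)/7 ≈ 22411.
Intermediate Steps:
I(z) = 5*z (I(z) = z + 4*z = 5*z)
n(R) = 2/7 + 15*sqrt(R)/7 (n(R) = 2/7 - 5*(-3)*sqrt(R)/7 = 2/7 - (-15)*sqrt(R)/7 = 2/7 + 15*sqrt(R)/7)
y(b) = 2*b
((3*10)*n(2))*y(2) - 1*(-22013) = ((3*10)*(2/7 + 15*sqrt(2)/7))*(2*2) - 1*(-22013) = (30*(2/7 + 15*sqrt(2)/7))*4 + 22013 = (60/7 + 450*sqrt(2)/7)*4 + 22013 = (240/7 + 1800*sqrt(2)/7) + 22013 = 154331/7 + 1800*sqrt(2)/7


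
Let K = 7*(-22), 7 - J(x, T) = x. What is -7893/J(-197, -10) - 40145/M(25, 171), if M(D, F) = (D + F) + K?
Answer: -202883/204 ≈ -994.52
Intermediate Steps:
J(x, T) = 7 - x
K = -154
M(D, F) = -154 + D + F (M(D, F) = (D + F) - 154 = -154 + D + F)
-7893/J(-197, -10) - 40145/M(25, 171) = -7893/(7 - 1*(-197)) - 40145/(-154 + 25 + 171) = -7893/(7 + 197) - 40145/42 = -7893/204 - 40145*1/42 = -7893*1/204 - 5735/6 = -2631/68 - 5735/6 = -202883/204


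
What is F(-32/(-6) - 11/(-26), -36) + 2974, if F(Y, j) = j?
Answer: 2938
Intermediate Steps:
F(-32/(-6) - 11/(-26), -36) + 2974 = -36 + 2974 = 2938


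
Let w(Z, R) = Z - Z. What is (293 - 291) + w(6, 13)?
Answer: 2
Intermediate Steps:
w(Z, R) = 0
(293 - 291) + w(6, 13) = (293 - 291) + 0 = 2 + 0 = 2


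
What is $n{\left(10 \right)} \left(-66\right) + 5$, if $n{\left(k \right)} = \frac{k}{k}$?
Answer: $-61$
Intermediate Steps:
$n{\left(k \right)} = 1$
$n{\left(10 \right)} \left(-66\right) + 5 = 1 \left(-66\right) + 5 = -66 + 5 = -61$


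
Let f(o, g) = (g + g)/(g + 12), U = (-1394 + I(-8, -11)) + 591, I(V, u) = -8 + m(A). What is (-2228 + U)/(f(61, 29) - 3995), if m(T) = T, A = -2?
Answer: 124681/163737 ≈ 0.76147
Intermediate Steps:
I(V, u) = -10 (I(V, u) = -8 - 2 = -10)
U = -813 (U = (-1394 - 10) + 591 = -1404 + 591 = -813)
f(o, g) = 2*g/(12 + g) (f(o, g) = (2*g)/(12 + g) = 2*g/(12 + g))
(-2228 + U)/(f(61, 29) - 3995) = (-2228 - 813)/(2*29/(12 + 29) - 3995) = -3041/(2*29/41 - 3995) = -3041/(2*29*(1/41) - 3995) = -3041/(58/41 - 3995) = -3041/(-163737/41) = -3041*(-41/163737) = 124681/163737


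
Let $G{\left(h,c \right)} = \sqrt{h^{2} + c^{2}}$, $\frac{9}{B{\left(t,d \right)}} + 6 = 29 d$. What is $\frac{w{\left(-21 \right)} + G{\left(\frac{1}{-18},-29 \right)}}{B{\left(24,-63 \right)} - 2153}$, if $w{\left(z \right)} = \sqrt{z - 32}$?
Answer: $- \frac{611 \sqrt{272485}}{23678748} - \frac{611 i \sqrt{53}}{1315486} \approx -0.01347 - 0.0033814 i$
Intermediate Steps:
$w{\left(z \right)} = \sqrt{-32 + z}$
$B{\left(t,d \right)} = \frac{9}{-6 + 29 d}$
$G{\left(h,c \right)} = \sqrt{c^{2} + h^{2}}$
$\frac{w{\left(-21 \right)} + G{\left(\frac{1}{-18},-29 \right)}}{B{\left(24,-63 \right)} - 2153} = \frac{\sqrt{-32 - 21} + \sqrt{\left(-29\right)^{2} + \left(\frac{1}{-18}\right)^{2}}}{\frac{9}{-6 + 29 \left(-63\right)} - 2153} = \frac{\sqrt{-53} + \sqrt{841 + \left(- \frac{1}{18}\right)^{2}}}{\frac{9}{-6 - 1827} - 2153} = \frac{i \sqrt{53} + \sqrt{841 + \frac{1}{324}}}{\frac{9}{-1833} - 2153} = \frac{i \sqrt{53} + \sqrt{\frac{272485}{324}}}{9 \left(- \frac{1}{1833}\right) - 2153} = \frac{i \sqrt{53} + \frac{\sqrt{272485}}{18}}{- \frac{3}{611} - 2153} = \frac{\frac{\sqrt{272485}}{18} + i \sqrt{53}}{- \frac{1315486}{611}} = \left(\frac{\sqrt{272485}}{18} + i \sqrt{53}\right) \left(- \frac{611}{1315486}\right) = - \frac{611 \sqrt{272485}}{23678748} - \frac{611 i \sqrt{53}}{1315486}$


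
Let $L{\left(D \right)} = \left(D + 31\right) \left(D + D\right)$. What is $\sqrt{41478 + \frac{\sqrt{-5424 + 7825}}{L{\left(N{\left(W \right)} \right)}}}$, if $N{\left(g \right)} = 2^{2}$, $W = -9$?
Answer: $\frac{\sqrt{16591270}}{20} \approx 203.66$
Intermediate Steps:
$N{\left(g \right)} = 4$
$L{\left(D \right)} = 2 D \left(31 + D\right)$ ($L{\left(D \right)} = \left(31 + D\right) 2 D = 2 D \left(31 + D\right)$)
$\sqrt{41478 + \frac{\sqrt{-5424 + 7825}}{L{\left(N{\left(W \right)} \right)}}} = \sqrt{41478 + \frac{\sqrt{-5424 + 7825}}{2 \cdot 4 \left(31 + 4\right)}} = \sqrt{41478 + \frac{\sqrt{2401}}{2 \cdot 4 \cdot 35}} = \sqrt{41478 + \frac{49}{280}} = \sqrt{41478 + 49 \cdot \frac{1}{280}} = \sqrt{41478 + \frac{7}{40}} = \sqrt{\frac{1659127}{40}} = \frac{\sqrt{16591270}}{20}$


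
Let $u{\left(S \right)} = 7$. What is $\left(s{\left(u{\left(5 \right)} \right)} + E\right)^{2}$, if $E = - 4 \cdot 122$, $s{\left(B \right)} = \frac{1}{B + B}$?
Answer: $\frac{46662561}{196} \approx 2.3807 \cdot 10^{5}$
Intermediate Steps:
$s{\left(B \right)} = \frac{1}{2 B}$
$E = -488$ ($E = \left(-1\right) 488 = -488$)
$\left(s{\left(u{\left(5 \right)} \right)} + E\right)^{2} = \left(\frac{1}{2 \cdot 7} - 488\right)^{2} = \left(\frac{1}{2} \cdot \frac{1}{7} - 488\right)^{2} = \left(\frac{1}{14} - 488\right)^{2} = \left(- \frac{6831}{14}\right)^{2} = \frac{46662561}{196}$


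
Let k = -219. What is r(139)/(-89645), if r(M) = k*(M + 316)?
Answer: 19929/17929 ≈ 1.1116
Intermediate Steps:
r(M) = -69204 - 219*M (r(M) = -219*(M + 316) = -219*(316 + M) = -69204 - 219*M)
r(139)/(-89645) = (-69204 - 219*139)/(-89645) = (-69204 - 30441)*(-1/89645) = -99645*(-1/89645) = 19929/17929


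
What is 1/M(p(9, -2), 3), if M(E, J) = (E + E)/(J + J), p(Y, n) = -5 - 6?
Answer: -3/11 ≈ -0.27273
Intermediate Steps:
p(Y, n) = -11
M(E, J) = E/J (M(E, J) = (2*E)/((2*J)) = (2*E)*(1/(2*J)) = E/J)
1/M(p(9, -2), 3) = 1/(-11/3) = -3/11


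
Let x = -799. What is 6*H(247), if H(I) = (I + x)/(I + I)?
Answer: -1656/247 ≈ -6.7045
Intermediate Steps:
H(I) = (-799 + I)/(2*I) (H(I) = (I - 799)/(I + I) = (-799 + I)/((2*I)) = (-799 + I)*(1/(2*I)) = (-799 + I)/(2*I))
6*H(247) = 6*((½)*(-799 + 247)/247) = 6*((½)*(1/247)*(-552)) = 6*(-276/247) = -1656/247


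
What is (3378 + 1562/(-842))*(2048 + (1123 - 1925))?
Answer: 1771010822/421 ≈ 4.2067e+6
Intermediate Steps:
(3378 + 1562/(-842))*(2048 + (1123 - 1925)) = (3378 + 1562*(-1/842))*(2048 - 802) = (3378 - 781/421)*1246 = (1421357/421)*1246 = 1771010822/421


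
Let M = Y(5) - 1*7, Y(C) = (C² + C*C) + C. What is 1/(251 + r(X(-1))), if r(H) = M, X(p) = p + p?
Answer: 1/299 ≈ 0.0033445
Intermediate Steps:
X(p) = 2*p
Y(C) = C + 2*C² (Y(C) = (C² + C²) + C = 2*C² + C = C + 2*C²)
M = 48 (M = 5*(1 + 2*5) - 1*7 = 5*(1 + 10) - 7 = 5*11 - 7 = 55 - 7 = 48)
r(H) = 48
1/(251 + r(X(-1))) = 1/(251 + 48) = 1/299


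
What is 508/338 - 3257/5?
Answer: -549163/845 ≈ -649.90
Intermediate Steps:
508/338 - 3257/5 = 508*(1/338) - 3257*1/5 = 254/169 - 3257/5 = -549163/845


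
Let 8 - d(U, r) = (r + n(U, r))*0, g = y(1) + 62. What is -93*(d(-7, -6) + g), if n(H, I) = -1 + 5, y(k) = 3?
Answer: -6789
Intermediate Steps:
n(H, I) = 4
g = 65 (g = 3 + 62 = 65)
d(U, r) = 8 (d(U, r) = 8 - (r + 4)*0 = 8 - (4 + r)*0 = 8 - 1*0 = 8 + 0 = 8)
-93*(d(-7, -6) + g) = -93*(8 + 65) = -93*73 = -6789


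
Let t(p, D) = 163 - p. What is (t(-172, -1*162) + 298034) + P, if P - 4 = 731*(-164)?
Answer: 178489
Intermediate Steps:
P = -119880 (P = 4 + 731*(-164) = 4 - 119884 = -119880)
(t(-172, -1*162) + 298034) + P = ((163 - 1*(-172)) + 298034) - 119880 = ((163 + 172) + 298034) - 119880 = (335 + 298034) - 119880 = 298369 - 119880 = 178489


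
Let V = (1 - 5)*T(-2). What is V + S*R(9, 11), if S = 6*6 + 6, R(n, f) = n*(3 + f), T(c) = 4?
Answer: 5276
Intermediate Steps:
V = -16 (V = (1 - 5)*4 = -4*4 = -16)
S = 42 (S = 36 + 6 = 42)
V + S*R(9, 11) = -16 + 42*(9*(3 + 11)) = -16 + 42*(9*14) = -16 + 42*126 = -16 + 5292 = 5276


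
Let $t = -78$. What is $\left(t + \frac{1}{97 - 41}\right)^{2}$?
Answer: $\frac{19070689}{3136} \approx 6081.2$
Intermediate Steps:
$\left(t + \frac{1}{97 - 41}\right)^{2} = \left(-78 + \frac{1}{97 - 41}\right)^{2} = \left(-78 + \frac{1}{56}\right)^{2} = \left(- \frac{4367}{56}\right)^{2} = \frac{19070689}{3136}$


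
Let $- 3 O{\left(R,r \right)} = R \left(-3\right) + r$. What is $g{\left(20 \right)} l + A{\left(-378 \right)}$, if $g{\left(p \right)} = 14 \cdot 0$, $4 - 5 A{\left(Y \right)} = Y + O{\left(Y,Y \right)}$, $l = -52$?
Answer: $\frac{634}{5} \approx 126.8$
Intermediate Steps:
$O{\left(R,r \right)} = R - \frac{r}{3}$ ($O{\left(R,r \right)} = - \frac{R \left(-3\right) + r}{3} = - \frac{- 3 R + r}{3} = - \frac{r - 3 R}{3} = R - \frac{r}{3}$)
$A{\left(Y \right)} = \frac{4}{5} - \frac{Y}{3}$ ($A{\left(Y \right)} = \frac{4}{5} - \frac{Y + \left(Y - \frac{Y}{3}\right)}{5} = \frac{4}{5} - \frac{Y + \frac{2 Y}{3}}{5} = \frac{4}{5} - \frac{\frac{5}{3} Y}{5} = \frac{4}{5} - \frac{Y}{3}$)
$g{\left(p \right)} = 0$
$g{\left(20 \right)} l + A{\left(-378 \right)} = 0 \left(-52\right) + \left(\frac{4}{5} - -126\right) = 0 + \left(\frac{4}{5} + 126\right) = 0 + \frac{634}{5} = \frac{634}{5}$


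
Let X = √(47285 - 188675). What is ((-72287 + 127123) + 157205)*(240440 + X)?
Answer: 50983138040 + 636123*I*√15710 ≈ 5.0983e+10 + 7.9731e+7*I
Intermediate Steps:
X = 3*I*√15710 (X = √(-141390) = 3*I*√15710 ≈ 376.02*I)
((-72287 + 127123) + 157205)*(240440 + X) = ((-72287 + 127123) + 157205)*(240440 + 3*I*√15710) = (54836 + 157205)*(240440 + 3*I*√15710) = 212041*(240440 + 3*I*√15710) = 50983138040 + 636123*I*√15710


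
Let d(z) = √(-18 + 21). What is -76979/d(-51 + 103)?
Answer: -76979*√3/3 ≈ -44444.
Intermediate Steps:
d(z) = √3
-76979/d(-51 + 103) = -76979*√3/3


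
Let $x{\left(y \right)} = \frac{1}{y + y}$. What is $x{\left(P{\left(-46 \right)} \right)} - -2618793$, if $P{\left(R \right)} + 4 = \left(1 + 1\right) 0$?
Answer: $\frac{20950343}{8} \approx 2.6188 \cdot 10^{6}$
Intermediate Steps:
$P{\left(R \right)} = -4$ ($P{\left(R \right)} = -4 + \left(1 + 1\right) 0 = -4 + 2 \cdot 0 = -4 + 0 = -4$)
$x{\left(y \right)} = \frac{1}{2 y}$
$x{\left(P{\left(-46 \right)} \right)} - -2618793 = \frac{1}{2 \left(-4\right)} - -2618793 = \frac{1}{2} \left(- \frac{1}{4}\right) + 2618793 = - \frac{1}{8} + 2618793 = \frac{20950343}{8}$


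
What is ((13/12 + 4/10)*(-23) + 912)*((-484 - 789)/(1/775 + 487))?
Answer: -10393172995/4529112 ≈ -2294.8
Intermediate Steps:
((13/12 + 4/10)*(-23) + 912)*((-484 - 789)/(1/775 + 487)) = ((13*(1/12) + 4*(1/10))*(-23) + 912)*(-1273/(1/775 + 487)) = ((13/12 + 2/5)*(-23) + 912)*(-1273/377426/775) = ((89/60)*(-23) + 912)*(-1273*775/377426) = (-2047/60 + 912)*(-986575/377426) = (52673/60)*(-986575/377426) = -10393172995/4529112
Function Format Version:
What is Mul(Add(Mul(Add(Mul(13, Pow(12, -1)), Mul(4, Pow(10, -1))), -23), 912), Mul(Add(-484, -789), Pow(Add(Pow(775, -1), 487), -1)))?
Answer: Rational(-10393172995, 4529112) ≈ -2294.8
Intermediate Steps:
Mul(Add(Mul(Add(Mul(13, Pow(12, -1)), Mul(4, Pow(10, -1))), -23), 912), Mul(Add(-484, -789), Pow(Add(Pow(775, -1), 487), -1))) = Mul(Add(Mul(Add(Mul(13, Rational(1, 12)), Mul(4, Rational(1, 10))), -23), 912), Mul(-1273, Pow(Add(Rational(1, 775), 487), -1))) = Mul(Add(Mul(Add(Rational(13, 12), Rational(2, 5)), -23), 912), Mul(-1273, Pow(Rational(377426, 775), -1))) = Mul(Add(Mul(Rational(89, 60), -23), 912), Mul(-1273, Rational(775, 377426))) = Mul(Add(Rational(-2047, 60), 912), Rational(-986575, 377426)) = Mul(Rational(52673, 60), Rational(-986575, 377426)) = Rational(-10393172995, 4529112)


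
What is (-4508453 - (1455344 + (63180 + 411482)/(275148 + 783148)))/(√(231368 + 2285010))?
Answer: -3155731492287*√2516378/1331536385944 ≈ -3759.5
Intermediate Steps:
(-4508453 - (1455344 + (63180 + 411482)/(275148 + 783148)))/(√(231368 + 2285010)) = (-4508453 - (1455344 + 474662/1058296))/(√2516378) = (-4508453 - (1455344 + 474662*(1/1058296)))*(√2516378/2516378) = (-4508453 - (1455344 + 237331/529148))*(√2516378/2516378) = (-4508453 - 1*770092604243/529148)*(√2516378/2516378) = (-4508453 - 770092604243/529148)*(√2516378/2516378) = -3155731492287*√2516378/1331536385944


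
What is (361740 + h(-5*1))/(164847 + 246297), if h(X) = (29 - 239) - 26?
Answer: 45188/51393 ≈ 0.87926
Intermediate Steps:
h(X) = -236 (h(X) = -210 - 26 = -236)
(361740 + h(-5*1))/(164847 + 246297) = (361740 - 236)/(164847 + 246297) = 361504/411144 = 361504*(1/411144) = 45188/51393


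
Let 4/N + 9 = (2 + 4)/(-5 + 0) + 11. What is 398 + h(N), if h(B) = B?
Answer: 403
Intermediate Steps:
N = 5 (N = 4/(-9 + ((2 + 4)/(-5 + 0) + 11)) = 4/(-9 + (6/(-5) + 11)) = 4/(-9 + (6*(-⅕) + 11)) = 4/(-9 + (-6/5 + 11)) = 4/(-9 + 49/5) = 4/(⅘) = 4*(5/4) = 5)
398 + h(N) = 398 + 5 = 403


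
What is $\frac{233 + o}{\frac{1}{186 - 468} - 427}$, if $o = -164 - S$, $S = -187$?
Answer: $- \frac{72192}{120415} \approx -0.59953$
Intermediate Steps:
$o = 23$ ($o = -164 - -187 = -164 + 187 = 23$)
$\frac{233 + o}{\frac{1}{186 - 468} - 427} = \frac{233 + 23}{\frac{1}{186 - 468} - 427} = \frac{256}{\frac{1}{-282} - 427} = \frac{256}{- \frac{1}{282} - 427} = \frac{256}{- \frac{120415}{282}} = 256 \left(- \frac{282}{120415}\right) = - \frac{72192}{120415}$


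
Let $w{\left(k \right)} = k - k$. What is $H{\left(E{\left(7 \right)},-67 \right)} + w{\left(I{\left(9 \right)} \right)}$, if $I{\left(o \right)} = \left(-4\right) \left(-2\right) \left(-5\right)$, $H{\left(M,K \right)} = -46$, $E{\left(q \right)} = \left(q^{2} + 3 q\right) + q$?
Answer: $-46$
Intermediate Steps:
$E{\left(q \right)} = q^{2} + 4 q$
$I{\left(o \right)} = -40$ ($I{\left(o \right)} = 8 \left(-5\right) = -40$)
$w{\left(k \right)} = 0$
$H{\left(E{\left(7 \right)},-67 \right)} + w{\left(I{\left(9 \right)} \right)} = -46 + 0 = -46$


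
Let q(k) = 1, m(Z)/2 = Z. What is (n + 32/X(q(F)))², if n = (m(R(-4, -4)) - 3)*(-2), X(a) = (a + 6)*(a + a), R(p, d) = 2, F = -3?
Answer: 4/49 ≈ 0.081633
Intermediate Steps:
m(Z) = 2*Z
X(a) = 2*a*(6 + a) (X(a) = (6 + a)*(2*a) = 2*a*(6 + a))
n = -2 (n = (2*2 - 3)*(-2) = (4 - 3)*(-2) = 1*(-2) = -2)
(n + 32/X(q(F)))² = (-2 + 32/((2*1*(6 + 1))))² = (-2 + 32/((2*1*7)))² = (-2 + 32/14)² = (-2 + 32*(1/14))² = (-2 + 16/7)² = (2/7)² = 4/49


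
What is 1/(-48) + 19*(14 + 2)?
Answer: 14591/48 ≈ 303.98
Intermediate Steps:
1/(-48) + 19*(14 + 2) = -1/48 + 19*16 = -1/48 + 304 = 14591/48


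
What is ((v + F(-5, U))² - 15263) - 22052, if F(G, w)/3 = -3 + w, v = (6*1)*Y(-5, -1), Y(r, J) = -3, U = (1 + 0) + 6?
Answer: -37279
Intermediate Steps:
U = 7 (U = 1 + 6 = 7)
v = -18 (v = (6*1)*(-3) = 6*(-3) = -18)
F(G, w) = -9 + 3*w (F(G, w) = 3*(-3 + w) = -9 + 3*w)
((v + F(-5, U))² - 15263) - 22052 = ((-18 + (-9 + 3*7))² - 15263) - 22052 = ((-18 + (-9 + 21))² - 15263) - 22052 = ((-18 + 12)² - 15263) - 22052 = ((-6)² - 15263) - 22052 = (36 - 15263) - 22052 = -15227 - 22052 = -37279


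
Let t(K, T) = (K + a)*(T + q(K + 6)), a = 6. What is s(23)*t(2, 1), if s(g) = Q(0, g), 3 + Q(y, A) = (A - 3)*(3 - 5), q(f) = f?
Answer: -3096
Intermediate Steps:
Q(y, A) = 3 - 2*A (Q(y, A) = -3 + (A - 3)*(3 - 5) = -3 + (-3 + A)*(-2) = -3 + (6 - 2*A) = 3 - 2*A)
t(K, T) = (6 + K)*(6 + K + T) (t(K, T) = (K + 6)*(T + (K + 6)) = (6 + K)*(T + (6 + K)) = (6 + K)*(6 + K + T))
s(g) = 3 - 2*g
s(23)*t(2, 1) = (3 - 2*23)*(36 + 2² + 6*1 + 12*2 + 2*1) = (3 - 46)*(36 + 4 + 6 + 24 + 2) = -43*72 = -3096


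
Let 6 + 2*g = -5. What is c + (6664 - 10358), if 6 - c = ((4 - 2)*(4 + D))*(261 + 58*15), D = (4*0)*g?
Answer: -12736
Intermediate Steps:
g = -11/2 (g = -3 + (½)*(-5) = -3 - 5/2 = -11/2 ≈ -5.5000)
D = 0 (D = (4*0)*(-11/2) = 0*(-11/2) = 0)
c = -9042 (c = 6 - (4 - 2)*(4 + 0)*(261 + 58*15) = 6 - 2*4*(261 + 870) = 6 - 8*1131 = 6 - 1*9048 = 6 - 9048 = -9042)
c + (6664 - 10358) = -9042 + (6664 - 10358) = -9042 - 3694 = -12736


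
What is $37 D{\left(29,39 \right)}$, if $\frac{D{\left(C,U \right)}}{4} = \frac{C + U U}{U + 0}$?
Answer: $\frac{229400}{39} \approx 5882.1$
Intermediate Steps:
$D{\left(C,U \right)} = \frac{4 \left(C + U^{2}\right)}{U}$ ($D{\left(C,U \right)} = 4 \frac{C + U U}{U + 0} = 4 \frac{C + U^{2}}{U} = \frac{4 \left(C + U^{2}\right)}{U}$)
$37 D{\left(29,39 \right)} = 37 \left(4 \cdot 39 + 4 \cdot 29 \cdot \frac{1}{39}\right) = 37 \left(156 + 4 \cdot 29 \cdot \frac{1}{39}\right) = 37 \left(156 + \frac{116}{39}\right) = 37 \cdot \frac{6200}{39} = \frac{229400}{39}$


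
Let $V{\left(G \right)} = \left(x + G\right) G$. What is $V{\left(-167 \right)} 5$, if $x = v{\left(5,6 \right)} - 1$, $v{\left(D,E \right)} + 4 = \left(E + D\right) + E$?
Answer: $129425$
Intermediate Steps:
$v{\left(D,E \right)} = -4 + D + 2 E$ ($v{\left(D,E \right)} = -4 + \left(\left(E + D\right) + E\right) = -4 + \left(\left(D + E\right) + E\right) = -4 + \left(D + 2 E\right) = -4 + D + 2 E$)
$x = 12$ ($x = \left(-4 + 5 + 2 \cdot 6\right) - 1 = \left(-4 + 5 + 12\right) - 1 = 13 - 1 = 12$)
$V{\left(G \right)} = G \left(12 + G\right)$ ($V{\left(G \right)} = \left(12 + G\right) G = G \left(12 + G\right)$)
$V{\left(-167 \right)} 5 = - 167 \left(12 - 167\right) 5 = \left(-167\right) \left(-155\right) 5 = 25885 \cdot 5 = 129425$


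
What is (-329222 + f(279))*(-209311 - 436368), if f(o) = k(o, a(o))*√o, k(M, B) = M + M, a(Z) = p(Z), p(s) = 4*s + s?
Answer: 212571731738 - 1080866646*√31 ≈ 2.0655e+11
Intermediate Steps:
p(s) = 5*s
a(Z) = 5*Z
k(M, B) = 2*M
f(o) = 2*o^(3/2) (f(o) = (2*o)*√o = 2*o^(3/2))
(-329222 + f(279))*(-209311 - 436368) = (-329222 + 2*279^(3/2))*(-209311 - 436368) = (-329222 + 2*(837*√31))*(-645679) = (-329222 + 1674*√31)*(-645679) = 212571731738 - 1080866646*√31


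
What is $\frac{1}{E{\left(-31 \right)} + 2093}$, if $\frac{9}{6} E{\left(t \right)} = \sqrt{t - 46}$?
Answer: $\frac{2691}{5632307} - \frac{6 i \sqrt{77}}{39426149} \approx 0.00047778 - 1.3354 \cdot 10^{-6} i$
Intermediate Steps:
$E{\left(t \right)} = \frac{2 \sqrt{-46 + t}}{3}$ ($E{\left(t \right)} = \frac{2 \sqrt{t - 46}}{3} = \frac{2 \sqrt{-46 + t}}{3}$)
$\frac{1}{E{\left(-31 \right)} + 2093} = \frac{1}{\frac{2 \sqrt{-46 - 31}}{3} + 2093} = \frac{1}{\frac{2 \sqrt{-77}}{3} + 2093} = \frac{1}{\frac{2 i \sqrt{77}}{3} + 2093} = \frac{1}{2093 + \frac{2 i \sqrt{77}}{3}}$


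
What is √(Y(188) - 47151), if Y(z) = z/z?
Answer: 5*I*√1886 ≈ 217.14*I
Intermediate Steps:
Y(z) = 1
√(Y(188) - 47151) = √(1 - 47151) = √(-47150) = 5*I*√1886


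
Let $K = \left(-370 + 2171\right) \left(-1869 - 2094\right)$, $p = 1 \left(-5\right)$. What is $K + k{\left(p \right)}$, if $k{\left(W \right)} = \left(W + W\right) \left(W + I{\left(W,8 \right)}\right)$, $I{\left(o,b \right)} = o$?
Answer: $-7137263$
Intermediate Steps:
$p = -5$
$K = -7137363$ ($K = 1801 \left(-3963\right) = -7137363$)
$k{\left(W \right)} = 4 W^{2}$ ($k{\left(W \right)} = \left(W + W\right) \left(W + W\right) = 2 W 2 W = 4 W^{2}$)
$K + k{\left(p \right)} = -7137363 + 4 \left(-5\right)^{2} = -7137363 + 4 \cdot 25 = -7137363 + 100 = -7137263$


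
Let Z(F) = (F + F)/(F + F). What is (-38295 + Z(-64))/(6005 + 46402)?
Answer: -38294/52407 ≈ -0.73070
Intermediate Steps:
Z(F) = 1 (Z(F) = (2*F)/((2*F)) = (2*F)*(1/(2*F)) = 1)
(-38295 + Z(-64))/(6005 + 46402) = (-38295 + 1)/(6005 + 46402) = -38294/52407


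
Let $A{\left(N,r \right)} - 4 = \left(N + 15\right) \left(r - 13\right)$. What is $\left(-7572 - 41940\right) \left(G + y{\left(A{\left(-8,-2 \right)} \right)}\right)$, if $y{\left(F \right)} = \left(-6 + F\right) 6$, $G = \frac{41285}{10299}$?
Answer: $\frac{108442387192}{3433} \approx 3.1588 \cdot 10^{7}$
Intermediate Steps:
$A{\left(N,r \right)} = 4 + \left(-13 + r\right) \left(15 + N\right)$ ($A{\left(N,r \right)} = 4 + \left(N + 15\right) \left(r - 13\right) = 4 + \left(15 + N\right) \left(-13 + r\right) = 4 + \left(-13 + r\right) \left(15 + N\right)$)
$G = \frac{41285}{10299}$ ($G = 41285 \cdot \frac{1}{10299} = \frac{41285}{10299} \approx 4.0086$)
$y{\left(F \right)} = -36 + 6 F$
$\left(-7572 - 41940\right) \left(G + y{\left(A{\left(-8,-2 \right)} \right)}\right) = \left(-7572 - 41940\right) \left(\frac{41285}{10299} + \left(-36 + 6 \left(-191 - -104 + 15 \left(-2\right) - -16\right)\right)\right) = - 49512 \left(\frac{41285}{10299} + \left(-36 + 6 \left(-191 + 104 - 30 + 16\right)\right)\right) = - 49512 \left(\frac{41285}{10299} + \left(-36 + 6 \left(-101\right)\right)\right) = - 49512 \left(\frac{41285}{10299} - 642\right) = \left(-49512\right) \left(- \frac{6570673}{10299}\right) = \frac{108442387192}{3433}$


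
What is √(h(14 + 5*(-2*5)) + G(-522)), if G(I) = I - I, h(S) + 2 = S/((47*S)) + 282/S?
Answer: I*√780294/282 ≈ 3.1324*I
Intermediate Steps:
h(S) = -93/47 + 282/S (h(S) = -2 + (S/((47*S)) + 282/S) = -2 + (S*(1/(47*S)) + 282/S) = -2 + (1/47 + 282/S) = -93/47 + 282/S)
G(I) = 0
√(h(14 + 5*(-2*5)) + G(-522)) = √((-93/47 + 282/(14 + 5*(-2*5))) + 0) = √((-93/47 + 282/(14 + 5*(-10))) + 0) = √((-93/47 + 282/(14 - 50)) + 0) = √((-93/47 + 282/(-36)) + 0) = √((-93/47 + 282*(-1/36)) + 0) = √((-93/47 - 47/6) + 0) = √(-2767/282 + 0) = √(-2767/282) = I*√780294/282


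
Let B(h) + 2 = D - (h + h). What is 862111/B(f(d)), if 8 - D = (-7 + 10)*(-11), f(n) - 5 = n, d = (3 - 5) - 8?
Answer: 862111/49 ≈ 17594.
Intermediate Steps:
d = -10 (d = -2 - 8 = -10)
f(n) = 5 + n
D = 41 (D = 8 - (-7 + 10)*(-11) = 8 - 3*(-11) = 8 - 1*(-33) = 8 + 33 = 41)
B(h) = 39 - 2*h (B(h) = -2 + (41 - (h + h)) = -2 + (41 - 2*h) = 39 - 2*h)
862111/B(f(d)) = 862111/(39 - 2*(5 - 10)) = 862111/(39 - 2*(-5)) = 862111/(39 + 10) = 862111/49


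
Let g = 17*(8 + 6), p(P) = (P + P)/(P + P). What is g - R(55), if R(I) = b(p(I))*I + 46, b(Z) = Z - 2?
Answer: 247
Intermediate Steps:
p(P) = 1 (p(P) = (2*P)/((2*P)) = (2*P)*(1/(2*P)) = 1)
g = 238 (g = 17*14 = 238)
b(Z) = -2 + Z
R(I) = 46 - I (R(I) = (-2 + 1)*I + 46 = -I + 46 = 46 - I)
g - R(55) = 238 - (46 - 1*55) = 238 - (46 - 55) = 238 - 1*(-9) = 238 + 9 = 247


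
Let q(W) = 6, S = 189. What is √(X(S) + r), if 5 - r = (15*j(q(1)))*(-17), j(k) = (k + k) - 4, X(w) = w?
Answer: √2234 ≈ 47.265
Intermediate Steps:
j(k) = -4 + 2*k (j(k) = 2*k - 4 = -4 + 2*k)
r = 2045 (r = 5 - 15*(-4 + 2*6)*(-17) = 5 - 15*(-4 + 12)*(-17) = 5 - 15*8*(-17) = 5 - 120*(-17) = 5 - 1*(-2040) = 5 + 2040 = 2045)
√(X(S) + r) = √(189 + 2045) = √2234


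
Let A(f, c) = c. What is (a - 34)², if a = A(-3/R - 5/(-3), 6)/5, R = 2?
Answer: 26896/25 ≈ 1075.8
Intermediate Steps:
a = 6/5 ≈ 1.2000
(a - 34)² = (6/5 - 34)² = (-164/5)² = 26896/25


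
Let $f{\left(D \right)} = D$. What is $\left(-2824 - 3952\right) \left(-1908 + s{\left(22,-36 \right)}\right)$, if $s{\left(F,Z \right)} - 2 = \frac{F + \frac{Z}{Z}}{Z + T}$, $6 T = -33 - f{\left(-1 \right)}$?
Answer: $\frac{400483622}{31} \approx 1.2919 \cdot 10^{7}$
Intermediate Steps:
$T = - \frac{16}{3}$ ($T = \frac{-33 - -1}{6} = \frac{-33 + 1}{6} = \frac{1}{6} \left(-32\right) = - \frac{16}{3} \approx -5.3333$)
$s{\left(F,Z \right)} = 2 + \frac{1 + F}{- \frac{16}{3} + Z}$ ($s{\left(F,Z \right)} = 2 + \frac{F + \frac{Z}{Z}}{Z - \frac{16}{3}} = 2 + \frac{F + 1}{- \frac{16}{3} + Z} = 2 + \frac{1 + F}{- \frac{16}{3} + Z}$)
$\left(-2824 - 3952\right) \left(-1908 + s{\left(22,-36 \right)}\right) = \left(-2824 - 3952\right) \left(-1908 + \frac{-29 + 3 \cdot 22 + 6 \left(-36\right)}{-16 + 3 \left(-36\right)}\right) = \left(-2824 - 3952\right) \left(-1908 + \frac{-29 + 66 - 216}{-16 - 108}\right) = - 6776 \left(-1908 + \frac{1}{-124} \left(-179\right)\right) = - 6776 \left(-1908 - - \frac{179}{124}\right) = - 6776 \left(-1908 + \frac{179}{124}\right) = \left(-6776\right) \left(- \frac{236413}{124}\right) = \frac{400483622}{31}$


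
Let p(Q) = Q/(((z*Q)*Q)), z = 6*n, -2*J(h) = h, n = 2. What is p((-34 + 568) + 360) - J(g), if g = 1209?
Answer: 6485077/10728 ≈ 604.50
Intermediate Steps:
J(h) = -h/2
z = 12 (z = 6*2 = 12)
p(Q) = 1/(12*Q) (p(Q) = Q/(((12*Q)*Q)) = Q/((12*Q²)) = Q*(1/(12*Q²)) = 1/(12*Q))
p((-34 + 568) + 360) - J(g) = 1/(12*((-34 + 568) + 360)) - (-1)*1209/2 = 1/(12*(534 + 360)) - 1*(-1209/2) = (1/12)/894 + 1209/2 = (1/12)*(1/894) + 1209/2 = 1/10728 + 1209/2 = 6485077/10728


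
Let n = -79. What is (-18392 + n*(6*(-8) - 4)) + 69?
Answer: -14215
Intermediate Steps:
(-18392 + n*(6*(-8) - 4)) + 69 = (-18392 - 79*(6*(-8) - 4)) + 69 = (-18392 - 79*(-48 - 4)) + 69 = (-18392 - 79*(-52)) + 69 = (-18392 + 4108) + 69 = -14284 + 69 = -14215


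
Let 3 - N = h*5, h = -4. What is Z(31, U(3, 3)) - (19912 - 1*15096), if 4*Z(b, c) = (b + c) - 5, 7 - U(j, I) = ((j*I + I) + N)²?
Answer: -5114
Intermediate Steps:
N = 23 (N = 3 - (-4)*5 = 3 - 1*(-20) = 3 + 20 = 23)
U(j, I) = 7 - (23 + I + I*j)² (U(j, I) = 7 - ((j*I + I) + 23)² = 7 - ((I*j + I) + 23)² = 7 - ((I + I*j) + 23)² = 7 - (23 + I + I*j)²)
Z(b, c) = -5/4 + b/4 + c/4 (Z(b, c) = ((b + c) - 5)/4 = (-5 + b + c)/4 = -5/4 + b/4 + c/4)
Z(31, U(3, 3)) - (19912 - 1*15096) = (-5/4 + (¼)*31 + (7 - (23 + 3 + 3*3)²)/4) - (19912 - 1*15096) = (-5/4 + 31/4 + (7 - (23 + 3 + 9)²)/4) - (19912 - 15096) = (-5/4 + 31/4 + (7 - 1*35²)/4) - 1*4816 = (-5/4 + 31/4 + (7 - 1*1225)/4) - 4816 = (-5/4 + 31/4 + (7 - 1225)/4) - 4816 = (-5/4 + 31/4 + (¼)*(-1218)) - 4816 = (-5/4 + 31/4 - 609/2) - 4816 = -298 - 4816 = -5114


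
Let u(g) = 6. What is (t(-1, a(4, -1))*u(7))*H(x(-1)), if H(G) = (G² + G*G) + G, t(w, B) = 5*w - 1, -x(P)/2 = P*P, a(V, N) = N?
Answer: -216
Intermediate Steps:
x(P) = -2*P² (x(P) = -2*P*P = -2*P²)
t(w, B) = -1 + 5*w
H(G) = G + 2*G² (H(G) = (G² + G²) + G = 2*G² + G = G + 2*G²)
(t(-1, a(4, -1))*u(7))*H(x(-1)) = ((-1 + 5*(-1))*6)*((-2*(-1)²)*(1 + 2*(-2*(-1)²))) = ((-1 - 5)*6)*((-2*1)*(1 + 2*(-2*1))) = (-6*6)*(-2*(1 + 2*(-2))) = -(-72)*(1 - 4) = -(-72)*(-3) = -36*6 = -216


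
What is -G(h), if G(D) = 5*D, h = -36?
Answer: 180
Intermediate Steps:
-G(h) = -5*(-36) = -1*(-180) = 180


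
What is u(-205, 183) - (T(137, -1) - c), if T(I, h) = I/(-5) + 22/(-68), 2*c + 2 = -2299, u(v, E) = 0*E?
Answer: -95436/85 ≈ -1122.8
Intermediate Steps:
u(v, E) = 0
c = -2301/2 (c = -1 + (½)*(-2299) = -1 - 2299/2 = -2301/2 ≈ -1150.5)
T(I, h) = -11/34 - I/5 (T(I, h) = I*(-⅕) + 22*(-1/68) = -I/5 - 11/34 = -11/34 - I/5)
u(-205, 183) - (T(137, -1) - c) = 0 - ((-11/34 - ⅕*137) - 1*(-2301/2)) = 0 - ((-11/34 - 137/5) + 2301/2) = 0 - (-4713/170 + 2301/2) = 0 - 1*95436/85 = 0 - 95436/85 = -95436/85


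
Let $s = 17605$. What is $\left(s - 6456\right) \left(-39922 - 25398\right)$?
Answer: $-728252680$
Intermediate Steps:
$\left(s - 6456\right) \left(-39922 - 25398\right) = \left(17605 - 6456\right) \left(-39922 - 25398\right) = 11149 \left(-65320\right) = -728252680$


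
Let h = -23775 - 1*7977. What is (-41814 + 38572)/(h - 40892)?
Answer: 1621/36322 ≈ 0.044629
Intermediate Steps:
h = -31752 (h = -23775 - 7977 = -31752)
(-41814 + 38572)/(h - 40892) = (-41814 + 38572)/(-31752 - 40892) = -3242/(-72644) = -3242*(-1/72644) = 1621/36322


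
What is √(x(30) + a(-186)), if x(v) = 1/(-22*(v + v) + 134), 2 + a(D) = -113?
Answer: I*√161759726/1186 ≈ 10.724*I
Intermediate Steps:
a(D) = -115 (a(D) = -2 - 113 = -115)
x(v) = 1/(134 - 44*v) (x(v) = 1/(-44*v + 134) = 1/(134 - 44*v))
√(x(30) + a(-186)) = √(-1/(-134 + 44*30) - 115) = √(-1/(-134 + 1320) - 115) = √(-1/1186 - 115) = √(-136391/1186) = I*√161759726/1186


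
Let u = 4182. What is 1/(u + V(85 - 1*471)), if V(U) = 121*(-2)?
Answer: 1/3940 ≈ 0.00025381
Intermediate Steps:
V(U) = -242
1/(u + V(85 - 1*471)) = 1/(4182 - 242) = 1/3940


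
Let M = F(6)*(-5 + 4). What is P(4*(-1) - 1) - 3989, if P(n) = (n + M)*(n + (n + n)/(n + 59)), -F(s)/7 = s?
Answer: -112883/27 ≈ -4180.9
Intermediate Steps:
F(s) = -7*s
M = 42 (M = (-7*6)*(-5 + 4) = -42*(-1) = 42)
P(n) = (42 + n)*(n + 2*n/(59 + n)) (P(n) = (n + 42)*(n + (n + n)/(n + 59)) = (42 + n)*(n + (2*n)/(59 + n)) = (42 + n)*(n + 2*n/(59 + n)))
P(4*(-1) - 1) - 3989 = (4*(-1) - 1)*(2562 + (4*(-1) - 1)² + 103*(4*(-1) - 1))/(59 + (4*(-1) - 1)) - 3989 = (-4 - 1)*(2562 + (-4 - 1)² + 103*(-4 - 1))/(59 + (-4 - 1)) - 3989 = -5*(2562 + (-5)² + 103*(-5))/(59 - 5) - 3989 = -5*(2562 + 25 - 515)/54 - 3989 = -5*1/54*2072 - 3989 = -5180/27 - 3989 = -112883/27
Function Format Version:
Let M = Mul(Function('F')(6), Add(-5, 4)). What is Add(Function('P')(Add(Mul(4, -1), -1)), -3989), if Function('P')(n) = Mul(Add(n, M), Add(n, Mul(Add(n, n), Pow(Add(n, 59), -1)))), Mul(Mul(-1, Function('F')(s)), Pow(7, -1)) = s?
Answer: Rational(-112883, 27) ≈ -4180.9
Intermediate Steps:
Function('F')(s) = Mul(-7, s)
M = 42 (M = Mul(Mul(-7, 6), Add(-5, 4)) = Mul(-42, -1) = 42)
Function('P')(n) = Mul(Add(42, n), Add(n, Mul(2, n, Pow(Add(59, n), -1)))) (Function('P')(n) = Mul(Add(n, 42), Add(n, Mul(Add(n, n), Pow(Add(n, 59), -1)))) = Mul(Add(42, n), Add(n, Mul(Mul(2, n), Pow(Add(59, n), -1)))) = Mul(Add(42, n), Add(n, Mul(2, n, Pow(Add(59, n), -1)))))
Add(Function('P')(Add(Mul(4, -1), -1)), -3989) = Add(Mul(Add(Mul(4, -1), -1), Pow(Add(59, Add(Mul(4, -1), -1)), -1), Add(2562, Pow(Add(Mul(4, -1), -1), 2), Mul(103, Add(Mul(4, -1), -1)))), -3989) = Add(Mul(Add(-4, -1), Pow(Add(59, Add(-4, -1)), -1), Add(2562, Pow(Add(-4, -1), 2), Mul(103, Add(-4, -1)))), -3989) = Add(Mul(-5, Pow(Add(59, -5), -1), Add(2562, Pow(-5, 2), Mul(103, -5))), -3989) = Add(Mul(-5, Pow(54, -1), Add(2562, 25, -515)), -3989) = Add(Mul(-5, Rational(1, 54), 2072), -3989) = Add(Rational(-5180, 27), -3989) = Rational(-112883, 27)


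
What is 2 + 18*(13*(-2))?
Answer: -466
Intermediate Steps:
2 + 18*(13*(-2)) = 2 + 18*(-26) = 2 - 468 = -466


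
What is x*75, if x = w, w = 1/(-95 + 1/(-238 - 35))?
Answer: -20475/25936 ≈ -0.78944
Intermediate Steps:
w = -273/25936 (w = 1/(-95 + 1/(-273)) = 1/(-95 - 1/273) = 1/(-25936/273) = -273/25936 ≈ -0.010526)
x = -273/25936 ≈ -0.010526
x*75 = -273/25936*75 = -20475/25936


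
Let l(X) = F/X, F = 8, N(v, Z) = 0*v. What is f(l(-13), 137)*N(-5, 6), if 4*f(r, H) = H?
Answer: 0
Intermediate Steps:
N(v, Z) = 0
l(X) = 8/X
f(r, H) = H/4
f(l(-13), 137)*N(-5, 6) = ((1/4)*137)*0 = (137/4)*0 = 0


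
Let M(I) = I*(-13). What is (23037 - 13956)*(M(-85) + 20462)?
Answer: 195849927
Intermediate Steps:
M(I) = -13*I
(23037 - 13956)*(M(-85) + 20462) = (23037 - 13956)*(-13*(-85) + 20462) = 9081*(1105 + 20462) = 9081*21567 = 195849927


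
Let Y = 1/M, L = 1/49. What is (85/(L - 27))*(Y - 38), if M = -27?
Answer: 4277455/35694 ≈ 119.84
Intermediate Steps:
L = 1/49 ≈ 0.020408
Y = -1/27 (Y = 1/(-27) = -1/27 ≈ -0.037037)
(85/(L - 27))*(Y - 38) = (85/(1/49 - 27))*(-1/27 - 38) = (85/(-1322/49))*(-1027/27) = -49/1322*85*(-1027/27) = -4165/1322*(-1027/27) = 4277455/35694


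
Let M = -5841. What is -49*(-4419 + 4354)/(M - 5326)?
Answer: -245/859 ≈ -0.28522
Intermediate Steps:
-49*(-4419 + 4354)/(M - 5326) = -49*(-4419 + 4354)/(-5841 - 5326) = -(-3185)/(-11167) = -(-3185)*(-1)/11167 = -49*5/859 = -245/859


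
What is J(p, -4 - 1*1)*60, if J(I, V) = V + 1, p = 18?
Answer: -240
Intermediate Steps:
J(I, V) = 1 + V
J(p, -4 - 1*1)*60 = (1 + (-4 - 1*1))*60 = (1 + (-4 - 1))*60 = (1 - 5)*60 = -4*60 = -240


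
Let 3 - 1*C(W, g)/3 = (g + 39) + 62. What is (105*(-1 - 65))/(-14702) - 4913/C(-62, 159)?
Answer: 38786978/5667621 ≈ 6.8436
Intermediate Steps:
C(W, g) = -294 - 3*g (C(W, g) = 9 - 3*((g + 39) + 62) = 9 - 3*((39 + g) + 62) = 9 - 3*(101 + g) = 9 + (-303 - 3*g) = -294 - 3*g)
(105*(-1 - 65))/(-14702) - 4913/C(-62, 159) = (105*(-1 - 65))/(-14702) - 4913/(-294 - 3*159) = (105*(-66))*(-1/14702) - 4913/(-294 - 477) = -6930*(-1/14702) - 4913/(-771) = 3465/7351 - 4913*(-1/771) = 3465/7351 + 4913/771 = 38786978/5667621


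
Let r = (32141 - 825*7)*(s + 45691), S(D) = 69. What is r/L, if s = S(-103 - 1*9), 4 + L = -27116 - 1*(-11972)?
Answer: -301627040/3787 ≈ -79648.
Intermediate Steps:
L = -15148 (L = -4 + (-27116 - 1*(-11972)) = -4 + (-27116 + 11972) = -4 - 15144 = -15148)
s = 69
r = 1206508160 (r = (32141 - 825*7)*(69 + 45691) = (32141 - 5775)*45760 = 26366*45760 = 1206508160)
r/L = 1206508160/(-15148) = 1206508160*(-1/15148) = -301627040/3787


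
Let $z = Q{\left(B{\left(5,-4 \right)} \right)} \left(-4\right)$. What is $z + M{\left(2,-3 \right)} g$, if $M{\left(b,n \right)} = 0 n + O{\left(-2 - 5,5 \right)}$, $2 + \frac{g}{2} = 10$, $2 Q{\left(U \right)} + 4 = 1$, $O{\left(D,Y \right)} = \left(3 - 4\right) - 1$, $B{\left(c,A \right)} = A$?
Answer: $-26$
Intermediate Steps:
$O{\left(D,Y \right)} = -2$ ($O{\left(D,Y \right)} = -1 - 1 = -2$)
$Q{\left(U \right)} = - \frac{3}{2}$ ($Q{\left(U \right)} = -2 + \frac{1}{2} \cdot 1 = -2 + \frac{1}{2} = - \frac{3}{2}$)
$g = 16$ ($g = -4 + 2 \cdot 10 = -4 + 20 = 16$)
$M{\left(b,n \right)} = -2$ ($M{\left(b,n \right)} = 0 n - 2 = 0 - 2 = -2$)
$z = 6$ ($z = \left(- \frac{3}{2}\right) \left(-4\right) = 6$)
$z + M{\left(2,-3 \right)} g = 6 - 32 = -26$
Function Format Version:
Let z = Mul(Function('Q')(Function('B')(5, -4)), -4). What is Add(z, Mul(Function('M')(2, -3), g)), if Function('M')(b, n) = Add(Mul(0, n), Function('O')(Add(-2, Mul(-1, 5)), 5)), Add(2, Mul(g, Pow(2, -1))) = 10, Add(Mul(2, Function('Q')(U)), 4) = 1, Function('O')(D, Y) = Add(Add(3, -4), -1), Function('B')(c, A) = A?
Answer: -26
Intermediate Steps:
Function('O')(D, Y) = -2 (Function('O')(D, Y) = Add(-1, -1) = -2)
Function('Q')(U) = Rational(-3, 2) (Function('Q')(U) = Add(-2, Mul(Rational(1, 2), 1)) = Add(-2, Rational(1, 2)) = Rational(-3, 2))
g = 16 (g = Add(-4, Mul(2, 10)) = Add(-4, 20) = 16)
Function('M')(b, n) = -2 (Function('M')(b, n) = Add(Mul(0, n), -2) = Add(0, -2) = -2)
z = 6 (z = Mul(Rational(-3, 2), -4) = 6)
Add(z, Mul(Function('M')(2, -3), g)) = Add(6, Mul(-2, 16)) = Add(6, -32) = -26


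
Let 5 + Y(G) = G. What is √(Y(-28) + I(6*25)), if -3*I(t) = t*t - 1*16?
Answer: I*√67749/3 ≈ 86.762*I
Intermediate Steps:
Y(G) = -5 + G
I(t) = 16/3 - t²/3 (I(t) = -(t*t - 1*16)/3 = -(t² - 16)/3 = -(-16 + t²)/3 = 16/3 - t²/3)
√(Y(-28) + I(6*25)) = √((-5 - 28) + (16/3 - (6*25)²/3)) = √(-33 + (16/3 - ⅓*150²)) = √(-33 + (16/3 - ⅓*22500)) = √(-33 + (16/3 - 7500)) = √(-33 - 22484/3) = √(-22583/3) = I*√67749/3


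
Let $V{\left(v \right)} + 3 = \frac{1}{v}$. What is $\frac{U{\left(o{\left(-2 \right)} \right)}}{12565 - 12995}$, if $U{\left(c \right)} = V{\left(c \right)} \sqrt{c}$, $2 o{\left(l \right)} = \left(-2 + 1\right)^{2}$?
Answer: $\frac{\sqrt{2}}{860} \approx 0.0016444$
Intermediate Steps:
$V{\left(v \right)} = -3 + \frac{1}{v}$
$o{\left(l \right)} = \frac{1}{2}$ ($o{\left(l \right)} = \frac{\left(-2 + 1\right)^{2}}{2} = \frac{\left(-1\right)^{2}}{2} = \frac{1}{2} \cdot 1 = \frac{1}{2}$)
$U{\left(c \right)} = \sqrt{c} \left(-3 + \frac{1}{c}\right)$ ($U{\left(c \right)} = \left(-3 + \frac{1}{c}\right) \sqrt{c} = \sqrt{c} \left(-3 + \frac{1}{c}\right)$)
$\frac{U{\left(o{\left(-2 \right)} \right)}}{12565 - 12995} = \frac{\frac{1}{\sqrt{\frac{1}{2}}} \left(1 - \frac{3}{2}\right)}{12565 - 12995} = \frac{\sqrt{2} \left(1 - \frac{3}{2}\right)}{-430} = \sqrt{2} \left(- \frac{1}{2}\right) \left(- \frac{1}{430}\right) = - \frac{\sqrt{2}}{2} \left(- \frac{1}{430}\right) = \frac{\sqrt{2}}{860}$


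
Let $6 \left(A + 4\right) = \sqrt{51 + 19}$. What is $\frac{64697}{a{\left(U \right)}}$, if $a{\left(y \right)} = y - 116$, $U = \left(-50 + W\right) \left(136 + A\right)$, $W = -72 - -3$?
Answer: $- \frac{18427775904}{4506685933} + \frac{23096829 \sqrt{70}}{4506685933} \approx -4.0461$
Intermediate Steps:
$A = -4 + \frac{\sqrt{70}}{6}$ ($A = -4 + \frac{\sqrt{51 + 19}}{6} = -4 + \frac{\sqrt{70}}{6} \approx -2.6056$)
$W = -69$ ($W = -72 + 3 = -69$)
$U = -15708 - \frac{119 \sqrt{70}}{6}$ ($U = \left(-50 - 69\right) \left(136 - \left(4 - \frac{\sqrt{70}}{6}\right)\right) = - 119 \left(132 + \frac{\sqrt{70}}{6}\right) = -15708 - \frac{119 \sqrt{70}}{6} \approx -15874.0$)
$a{\left(y \right)} = -116 + y$ ($a{\left(y \right)} = y - 116 = -116 + y$)
$\frac{64697}{a{\left(U \right)}} = \frac{64697}{-116 - \left(15708 + \frac{119 \sqrt{70}}{6}\right)} = \frac{64697}{-15824 - \frac{119 \sqrt{70}}{6}}$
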